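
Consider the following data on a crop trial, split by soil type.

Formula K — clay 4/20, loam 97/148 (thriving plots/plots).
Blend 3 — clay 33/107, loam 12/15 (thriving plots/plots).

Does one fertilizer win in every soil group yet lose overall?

Yes

Clay: Formula K 4/20 = 20.0%, Blend 3 33/107 = 30.8% → Blend 3
Loam: Formula K 97/148 = 65.5%, Blend 3 12/15 = 80.0% → Blend 3
Overall: Formula K 101/168 = 60.1%, Blend 3 45/122 = 36.9% → Formula K
Blend 3 wins each soil group but Formula K wins overall — the comparison reverses. Blend 3's plots skew toward clay, which has a lower base rate.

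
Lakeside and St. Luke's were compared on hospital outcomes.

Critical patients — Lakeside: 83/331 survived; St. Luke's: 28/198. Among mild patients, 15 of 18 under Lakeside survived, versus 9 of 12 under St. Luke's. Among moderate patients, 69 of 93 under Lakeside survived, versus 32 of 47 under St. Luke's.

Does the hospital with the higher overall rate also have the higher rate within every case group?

Critical: Lakeside 83/331 = 25.1%, St. Luke's 28/198 = 14.1% → Lakeside
Mild: Lakeside 15/18 = 83.3%, St. Luke's 9/12 = 75.0% → Lakeside
Moderate: Lakeside 69/93 = 74.2%, St. Luke's 32/47 = 68.1% → Lakeside
Overall: Lakeside 167/442 = 37.8%, St. Luke's 69/257 = 26.8% → Lakeside
Lakeside wins overall and in every case group — no reversal.

Yes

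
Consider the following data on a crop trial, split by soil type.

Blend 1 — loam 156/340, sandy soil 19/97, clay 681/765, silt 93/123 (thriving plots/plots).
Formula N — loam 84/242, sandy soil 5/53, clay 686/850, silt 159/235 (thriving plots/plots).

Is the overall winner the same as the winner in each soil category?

Loam: Blend 1 156/340 = 45.9%, Formula N 84/242 = 34.7% → Blend 1
Sandy soil: Blend 1 19/97 = 19.6%, Formula N 5/53 = 9.4% → Blend 1
Clay: Blend 1 681/765 = 89.0%, Formula N 686/850 = 80.7% → Blend 1
Silt: Blend 1 93/123 = 75.6%, Formula N 159/235 = 67.7% → Blend 1
Overall: Blend 1 949/1325 = 71.6%, Formula N 934/1380 = 67.7% → Blend 1
Blend 1 wins overall and in every soil group — no reversal.

Yes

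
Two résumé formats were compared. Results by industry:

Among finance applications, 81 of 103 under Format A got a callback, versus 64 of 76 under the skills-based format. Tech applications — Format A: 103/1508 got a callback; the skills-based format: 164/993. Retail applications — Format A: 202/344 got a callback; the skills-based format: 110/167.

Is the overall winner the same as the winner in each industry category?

Finance: Format A 81/103 = 78.6%, the skills-based format 64/76 = 84.2% → the skills-based format
Tech: Format A 103/1508 = 6.8%, the skills-based format 164/993 = 16.5% → the skills-based format
Retail: Format A 202/344 = 58.7%, the skills-based format 110/167 = 65.9% → the skills-based format
Overall: Format A 386/1955 = 19.7%, the skills-based format 338/1236 = 27.3% → the skills-based format
The skills-based format wins overall and in every industry group — no reversal.

Yes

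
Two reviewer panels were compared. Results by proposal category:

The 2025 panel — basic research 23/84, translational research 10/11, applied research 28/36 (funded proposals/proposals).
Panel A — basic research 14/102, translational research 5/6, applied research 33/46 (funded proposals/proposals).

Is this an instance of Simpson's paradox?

No

Basic research: the 2025 panel 23/84 = 27.4%, Panel A 14/102 = 13.7% → the 2025 panel
Translational research: the 2025 panel 10/11 = 90.9%, Panel A 5/6 = 83.3% → the 2025 panel
Applied research: the 2025 panel 28/36 = 77.8%, Panel A 33/46 = 71.7% → the 2025 panel
Overall: the 2025 panel 61/131 = 46.6%, Panel A 52/154 = 33.8% → the 2025 panel
The 2025 panel wins overall and in every proposal group — no reversal.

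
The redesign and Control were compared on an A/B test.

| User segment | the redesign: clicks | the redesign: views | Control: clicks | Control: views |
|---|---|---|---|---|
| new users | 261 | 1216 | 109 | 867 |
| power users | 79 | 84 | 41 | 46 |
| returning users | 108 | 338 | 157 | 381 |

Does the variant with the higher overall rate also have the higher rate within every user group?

New users: the redesign 261/1216 = 21.5%, Control 109/867 = 12.6% → the redesign
Power users: the redesign 79/84 = 94.0%, Control 41/46 = 89.1% → the redesign
Returning users: the redesign 108/338 = 32.0%, Control 157/381 = 41.2% → Control
Overall: the redesign 448/1638 = 27.4%, Control 307/1294 = 23.7% → the redesign
Neither sweeps: the redesign wins 2 of 3 groups, Control wins 1. The redesign wins overall but not every group — no Simpson reversal.

No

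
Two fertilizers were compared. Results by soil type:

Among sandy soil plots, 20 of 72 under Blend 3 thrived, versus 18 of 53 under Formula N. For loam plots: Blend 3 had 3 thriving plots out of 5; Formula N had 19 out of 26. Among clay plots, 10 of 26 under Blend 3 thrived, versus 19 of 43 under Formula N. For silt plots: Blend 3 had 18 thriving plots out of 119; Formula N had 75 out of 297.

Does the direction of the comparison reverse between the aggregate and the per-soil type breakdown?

Sandy soil: Blend 3 20/72 = 27.8%, Formula N 18/53 = 34.0% → Formula N
Loam: Blend 3 3/5 = 60.0%, Formula N 19/26 = 73.1% → Formula N
Clay: Blend 3 10/26 = 38.5%, Formula N 19/43 = 44.2% → Formula N
Silt: Blend 3 18/119 = 15.1%, Formula N 75/297 = 25.3% → Formula N
Overall: Blend 3 51/222 = 23.0%, Formula N 131/419 = 31.3% → Formula N
Formula N wins overall and in every soil group — no reversal.

No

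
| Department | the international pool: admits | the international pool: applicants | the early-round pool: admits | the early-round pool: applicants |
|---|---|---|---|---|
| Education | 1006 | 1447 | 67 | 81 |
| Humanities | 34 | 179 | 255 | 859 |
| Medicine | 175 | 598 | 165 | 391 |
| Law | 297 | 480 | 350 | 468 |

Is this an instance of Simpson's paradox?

Education: the international pool 1006/1447 = 69.5%, the early-round pool 67/81 = 82.7% → the early-round pool
Humanities: the international pool 34/179 = 19.0%, the early-round pool 255/859 = 29.7% → the early-round pool
Medicine: the international pool 175/598 = 29.3%, the early-round pool 165/391 = 42.2% → the early-round pool
Law: the international pool 297/480 = 61.9%, the early-round pool 350/468 = 74.8% → the early-round pool
Overall: the international pool 1512/2704 = 55.9%, the early-round pool 837/1799 = 46.5% → the international pool
The early-round pool wins each department group but the international pool wins overall — the comparison reverses. The early-round pool's applicants skew toward Humanities, which has a lower base rate.

Yes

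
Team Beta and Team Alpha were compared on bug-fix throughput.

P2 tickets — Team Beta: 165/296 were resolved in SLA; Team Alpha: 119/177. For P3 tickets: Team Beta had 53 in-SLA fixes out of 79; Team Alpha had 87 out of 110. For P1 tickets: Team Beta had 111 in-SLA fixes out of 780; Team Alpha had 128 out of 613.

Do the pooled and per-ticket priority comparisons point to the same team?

Yes

P2: Team Beta 165/296 = 55.7%, Team Alpha 119/177 = 67.2% → Team Alpha
P3: Team Beta 53/79 = 67.1%, Team Alpha 87/110 = 79.1% → Team Alpha
P1: Team Beta 111/780 = 14.2%, Team Alpha 128/613 = 20.9% → Team Alpha
Overall: Team Beta 329/1155 = 28.5%, Team Alpha 334/900 = 37.1% → Team Alpha
Team Alpha wins overall and in every ticket group — no reversal.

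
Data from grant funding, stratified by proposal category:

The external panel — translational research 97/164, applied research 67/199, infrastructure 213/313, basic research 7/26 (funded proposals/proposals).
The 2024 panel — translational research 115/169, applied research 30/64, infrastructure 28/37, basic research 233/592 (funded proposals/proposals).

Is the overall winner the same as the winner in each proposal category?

Translational research: the external panel 97/164 = 59.1%, the 2024 panel 115/169 = 68.0% → the 2024 panel
Applied research: the external panel 67/199 = 33.7%, the 2024 panel 30/64 = 46.9% → the 2024 panel
Infrastructure: the external panel 213/313 = 68.1%, the 2024 panel 28/37 = 75.7% → the 2024 panel
Basic research: the external panel 7/26 = 26.9%, the 2024 panel 233/592 = 39.4% → the 2024 panel
Overall: the external panel 384/702 = 54.7%, the 2024 panel 406/862 = 47.1% → the external panel
The 2024 panel wins each proposal group but the external panel wins overall — the comparison reverses. The 2024 panel's proposals skew toward basic research, which has a lower base rate.

No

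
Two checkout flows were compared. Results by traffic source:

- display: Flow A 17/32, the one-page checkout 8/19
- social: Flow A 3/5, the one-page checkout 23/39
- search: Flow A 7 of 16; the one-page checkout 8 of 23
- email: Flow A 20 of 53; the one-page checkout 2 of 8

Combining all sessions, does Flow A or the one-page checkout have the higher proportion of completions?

Display: Flow A 17/32 = 53.1%, the one-page checkout 8/19 = 42.1% → Flow A
Social: Flow A 3/5 = 60.0%, the one-page checkout 23/39 = 59.0% → Flow A
Search: Flow A 7/16 = 43.8%, the one-page checkout 8/23 = 34.8% → Flow A
Email: Flow A 20/53 = 37.7%, the one-page checkout 2/8 = 25.0% → Flow A
Overall: Flow A 47/106 = 44.3%, the one-page checkout 41/89 = 46.1% → the one-page checkout
(Flow A wins every traffic group but the one-page checkout wins overall — Flow A's sessions skew toward the low-rate email group.)

the one-page checkout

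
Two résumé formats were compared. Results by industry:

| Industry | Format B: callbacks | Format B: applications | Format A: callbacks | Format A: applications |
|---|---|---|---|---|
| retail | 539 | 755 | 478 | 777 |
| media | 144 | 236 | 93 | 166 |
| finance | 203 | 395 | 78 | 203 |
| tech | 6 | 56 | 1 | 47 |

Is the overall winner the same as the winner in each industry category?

Retail: Format B 539/755 = 71.4%, Format A 478/777 = 61.5% → Format B
Media: Format B 144/236 = 61.0%, Format A 93/166 = 56.0% → Format B
Finance: Format B 203/395 = 51.4%, Format A 78/203 = 38.4% → Format B
Tech: Format B 6/56 = 10.7%, Format A 1/47 = 2.1% → Format B
Overall: Format B 892/1442 = 61.9%, Format A 650/1193 = 54.5% → Format B
Format B wins overall and in every industry group — no reversal.

Yes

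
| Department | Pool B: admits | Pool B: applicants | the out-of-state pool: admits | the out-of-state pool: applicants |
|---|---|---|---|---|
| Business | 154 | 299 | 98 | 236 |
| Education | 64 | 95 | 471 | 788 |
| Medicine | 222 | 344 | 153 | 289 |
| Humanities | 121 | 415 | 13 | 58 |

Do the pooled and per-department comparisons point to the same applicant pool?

No

Business: Pool B 154/299 = 51.5%, the out-of-state pool 98/236 = 41.5% → Pool B
Education: Pool B 64/95 = 67.4%, the out-of-state pool 471/788 = 59.8% → Pool B
Medicine: Pool B 222/344 = 64.5%, the out-of-state pool 153/289 = 52.9% → Pool B
Humanities: Pool B 121/415 = 29.2%, the out-of-state pool 13/58 = 22.4% → Pool B
Overall: Pool B 561/1153 = 48.7%, the out-of-state pool 735/1371 = 53.6% → the out-of-state pool
Pool B wins each department group but the out-of-state pool wins overall — the comparison reverses. Pool B's applicants skew toward Humanities, which has a lower base rate.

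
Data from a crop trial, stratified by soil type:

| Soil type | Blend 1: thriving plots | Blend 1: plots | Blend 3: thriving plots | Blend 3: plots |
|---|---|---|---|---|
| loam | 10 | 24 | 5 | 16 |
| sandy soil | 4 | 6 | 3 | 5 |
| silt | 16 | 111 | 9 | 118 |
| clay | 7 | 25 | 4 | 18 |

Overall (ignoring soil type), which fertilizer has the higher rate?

Loam: Blend 1 10/24 = 41.7%, Blend 3 5/16 = 31.2% → Blend 1
Sandy soil: Blend 1 4/6 = 66.7%, Blend 3 3/5 = 60.0% → Blend 1
Silt: Blend 1 16/111 = 14.4%, Blend 3 9/118 = 7.6% → Blend 1
Clay: Blend 1 7/25 = 28.0%, Blend 3 4/18 = 22.2% → Blend 1
Overall: Blend 1 37/166 = 22.3%, Blend 3 21/157 = 13.4% → Blend 1

Blend 1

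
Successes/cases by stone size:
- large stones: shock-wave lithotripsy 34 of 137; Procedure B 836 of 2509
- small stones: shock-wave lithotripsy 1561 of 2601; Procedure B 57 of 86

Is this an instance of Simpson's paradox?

Large stones: shock-wave lithotripsy 34/137 = 24.8%, Procedure B 836/2509 = 33.3% → Procedure B
Small stones: shock-wave lithotripsy 1561/2601 = 60.0%, Procedure B 57/86 = 66.3% → Procedure B
Overall: shock-wave lithotripsy 1595/2738 = 58.3%, Procedure B 893/2595 = 34.4% → shock-wave lithotripsy
Procedure B wins each stone group but shock-wave lithotripsy wins overall — the comparison reverses. Procedure B's cases skew toward large stones, which has a lower base rate.

Yes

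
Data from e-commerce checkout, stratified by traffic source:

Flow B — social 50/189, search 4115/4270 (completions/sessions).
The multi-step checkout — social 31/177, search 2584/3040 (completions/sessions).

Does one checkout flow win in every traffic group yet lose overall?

No

Social: Flow B 50/189 = 26.5%, the multi-step checkout 31/177 = 17.5% → Flow B
Search: Flow B 4115/4270 = 96.4%, the multi-step checkout 2584/3040 = 85.0% → Flow B
Overall: Flow B 4165/4459 = 93.4%, the multi-step checkout 2615/3217 = 81.3% → Flow B
Flow B wins overall and in every traffic group — no reversal.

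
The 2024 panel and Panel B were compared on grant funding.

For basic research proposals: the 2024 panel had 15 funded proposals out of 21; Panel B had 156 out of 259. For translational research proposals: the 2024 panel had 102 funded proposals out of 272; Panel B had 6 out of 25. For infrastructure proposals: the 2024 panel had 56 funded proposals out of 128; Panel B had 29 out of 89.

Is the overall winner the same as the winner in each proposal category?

No

Basic research: the 2024 panel 15/21 = 71.4%, Panel B 156/259 = 60.2% → the 2024 panel
Translational research: the 2024 panel 102/272 = 37.5%, Panel B 6/25 = 24.0% → the 2024 panel
Infrastructure: the 2024 panel 56/128 = 43.8%, Panel B 29/89 = 32.6% → the 2024 panel
Overall: the 2024 panel 173/421 = 41.1%, Panel B 191/373 = 51.2% → Panel B
The 2024 panel wins each proposal group but Panel B wins overall — the comparison reverses. The 2024 panel's proposals skew toward translational research, which has a lower base rate.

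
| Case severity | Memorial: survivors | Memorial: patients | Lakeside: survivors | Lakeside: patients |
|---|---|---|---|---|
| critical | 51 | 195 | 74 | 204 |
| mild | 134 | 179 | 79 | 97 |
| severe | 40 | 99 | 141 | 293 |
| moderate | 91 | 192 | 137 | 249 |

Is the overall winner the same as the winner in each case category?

Yes

Critical: Memorial 51/195 = 26.2%, Lakeside 74/204 = 36.3% → Lakeside
Mild: Memorial 134/179 = 74.9%, Lakeside 79/97 = 81.4% → Lakeside
Severe: Memorial 40/99 = 40.4%, Lakeside 141/293 = 48.1% → Lakeside
Moderate: Memorial 91/192 = 47.4%, Lakeside 137/249 = 55.0% → Lakeside
Overall: Memorial 316/665 = 47.5%, Lakeside 431/843 = 51.1% → Lakeside
Lakeside wins overall and in every case group — no reversal.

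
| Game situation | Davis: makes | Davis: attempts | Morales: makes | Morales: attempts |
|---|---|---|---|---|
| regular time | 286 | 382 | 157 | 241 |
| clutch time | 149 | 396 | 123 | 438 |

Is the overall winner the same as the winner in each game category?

Yes

Regular time: Davis 286/382 = 74.9%, Morales 157/241 = 65.1% → Davis
Clutch time: Davis 149/396 = 37.6%, Morales 123/438 = 28.1% → Davis
Overall: Davis 435/778 = 55.9%, Morales 280/679 = 41.2% → Davis
Davis wins overall and in every game group — no reversal.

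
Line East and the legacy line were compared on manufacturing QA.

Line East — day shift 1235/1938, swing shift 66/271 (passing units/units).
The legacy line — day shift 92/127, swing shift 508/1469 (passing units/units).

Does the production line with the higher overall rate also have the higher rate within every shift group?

Day shift: Line East 1235/1938 = 63.7%, the legacy line 92/127 = 72.4% → the legacy line
Swing shift: Line East 66/271 = 24.4%, the legacy line 508/1469 = 34.6% → the legacy line
Overall: Line East 1301/2209 = 58.9%, the legacy line 600/1596 = 37.6% → Line East
The legacy line wins each shift group but Line East wins overall — the comparison reverses. The legacy line's units skew toward swing shift, which has a lower base rate.

No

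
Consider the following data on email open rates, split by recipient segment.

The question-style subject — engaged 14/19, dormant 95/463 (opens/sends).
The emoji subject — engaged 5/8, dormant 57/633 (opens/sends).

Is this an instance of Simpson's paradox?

Engaged: the question-style subject 14/19 = 73.7%, the emoji subject 5/8 = 62.5% → the question-style subject
Dormant: the question-style subject 95/463 = 20.5%, the emoji subject 57/633 = 9.0% → the question-style subject
Overall: the question-style subject 109/482 = 22.6%, the emoji subject 62/641 = 9.7% → the question-style subject
The question-style subject wins overall and in every recipient group — no reversal.

No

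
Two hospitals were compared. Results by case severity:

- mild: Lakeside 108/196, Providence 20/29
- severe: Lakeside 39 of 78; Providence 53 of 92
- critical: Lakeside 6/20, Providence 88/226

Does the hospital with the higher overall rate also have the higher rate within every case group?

Mild: Lakeside 108/196 = 55.1%, Providence 20/29 = 69.0% → Providence
Severe: Lakeside 39/78 = 50.0%, Providence 53/92 = 57.6% → Providence
Critical: Lakeside 6/20 = 30.0%, Providence 88/226 = 38.9% → Providence
Overall: Lakeside 153/294 = 52.0%, Providence 161/347 = 46.4% → Lakeside
Providence wins each case group but Lakeside wins overall — the comparison reverses. Providence's patients skew toward critical, which has a lower base rate.

No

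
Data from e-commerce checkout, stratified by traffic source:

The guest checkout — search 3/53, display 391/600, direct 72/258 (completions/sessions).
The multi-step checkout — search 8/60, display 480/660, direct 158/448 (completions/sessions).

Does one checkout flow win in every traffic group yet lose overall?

Search: the guest checkout 3/53 = 5.7%, the multi-step checkout 8/60 = 13.3% → the multi-step checkout
Display: the guest checkout 391/600 = 65.2%, the multi-step checkout 480/660 = 72.7% → the multi-step checkout
Direct: the guest checkout 72/258 = 27.9%, the multi-step checkout 158/448 = 35.3% → the multi-step checkout
Overall: the guest checkout 466/911 = 51.2%, the multi-step checkout 646/1168 = 55.3% → the multi-step checkout
The multi-step checkout wins overall and in every traffic group — no reversal.

No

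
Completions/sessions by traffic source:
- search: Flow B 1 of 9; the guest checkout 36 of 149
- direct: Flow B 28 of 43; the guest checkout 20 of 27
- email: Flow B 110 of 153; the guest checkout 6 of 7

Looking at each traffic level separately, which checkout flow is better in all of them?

Search: Flow B 1/9 = 11.1%, the guest checkout 36/149 = 24.2% → the guest checkout
Direct: Flow B 28/43 = 65.1%, the guest checkout 20/27 = 74.1% → the guest checkout
Email: Flow B 110/153 = 71.9%, the guest checkout 6/7 = 85.7% → the guest checkout
The guest checkout has the higher rate in all 3 groups.

the guest checkout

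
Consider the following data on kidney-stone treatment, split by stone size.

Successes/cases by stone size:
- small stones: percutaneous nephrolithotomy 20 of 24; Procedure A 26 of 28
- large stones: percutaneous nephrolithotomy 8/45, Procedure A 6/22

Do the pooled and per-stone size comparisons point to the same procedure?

Yes

Small stones: percutaneous nephrolithotomy 20/24 = 83.3%, Procedure A 26/28 = 92.9% → Procedure A
Large stones: percutaneous nephrolithotomy 8/45 = 17.8%, Procedure A 6/22 = 27.3% → Procedure A
Overall: percutaneous nephrolithotomy 28/69 = 40.6%, Procedure A 32/50 = 64.0% → Procedure A
Procedure A wins overall and in every stone group — no reversal.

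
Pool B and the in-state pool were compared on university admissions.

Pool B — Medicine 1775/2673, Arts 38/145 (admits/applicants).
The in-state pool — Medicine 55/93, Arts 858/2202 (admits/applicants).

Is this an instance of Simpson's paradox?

Medicine: Pool B 1775/2673 = 66.4%, the in-state pool 55/93 = 59.1% → Pool B
Arts: Pool B 38/145 = 26.2%, the in-state pool 858/2202 = 39.0% → the in-state pool
Overall: Pool B 1813/2818 = 64.3%, the in-state pool 913/2295 = 39.8% → Pool B
Neither sweeps: Pool B wins 1 of 2 groups, the in-state pool wins 1. Pool B wins overall but not every group — no Simpson reversal.

No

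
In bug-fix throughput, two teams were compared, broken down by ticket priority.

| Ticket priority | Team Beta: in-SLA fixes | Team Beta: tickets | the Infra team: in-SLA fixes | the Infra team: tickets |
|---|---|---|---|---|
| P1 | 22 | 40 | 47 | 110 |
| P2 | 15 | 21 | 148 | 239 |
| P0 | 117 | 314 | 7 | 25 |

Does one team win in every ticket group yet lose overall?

P1: Team Beta 22/40 = 55.0%, the Infra team 47/110 = 42.7% → Team Beta
P2: Team Beta 15/21 = 71.4%, the Infra team 148/239 = 61.9% → Team Beta
P0: Team Beta 117/314 = 37.3%, the Infra team 7/25 = 28.0% → Team Beta
Overall: Team Beta 154/375 = 41.1%, the Infra team 202/374 = 54.0% → the Infra team
Team Beta wins each ticket group but the Infra team wins overall — the comparison reverses. Team Beta's tickets skew toward P0, which has a lower base rate.

Yes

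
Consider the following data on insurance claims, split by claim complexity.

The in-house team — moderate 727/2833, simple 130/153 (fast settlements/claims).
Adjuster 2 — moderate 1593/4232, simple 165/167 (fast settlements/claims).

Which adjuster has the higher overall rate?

Adjuster 2

Moderate: the in-house team 727/2833 = 25.7%, Adjuster 2 1593/4232 = 37.6% → Adjuster 2
Simple: the in-house team 130/153 = 85.0%, Adjuster 2 165/167 = 98.8% → Adjuster 2
Overall: the in-house team 857/2986 = 28.7%, Adjuster 2 1758/4399 = 40.0% → Adjuster 2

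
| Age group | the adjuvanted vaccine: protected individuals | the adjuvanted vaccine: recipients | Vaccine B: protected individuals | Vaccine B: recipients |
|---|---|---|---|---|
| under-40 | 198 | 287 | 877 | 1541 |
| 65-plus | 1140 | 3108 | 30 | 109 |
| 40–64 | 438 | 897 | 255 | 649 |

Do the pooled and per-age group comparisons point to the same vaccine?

No

Under-40: the adjuvanted vaccine 198/287 = 69.0%, Vaccine B 877/1541 = 56.9% → the adjuvanted vaccine
65-plus: the adjuvanted vaccine 1140/3108 = 36.7%, Vaccine B 30/109 = 27.5% → the adjuvanted vaccine
40–64: the adjuvanted vaccine 438/897 = 48.8%, Vaccine B 255/649 = 39.3% → the adjuvanted vaccine
Overall: the adjuvanted vaccine 1776/4292 = 41.4%, Vaccine B 1162/2299 = 50.5% → Vaccine B
The adjuvanted vaccine wins each age group but Vaccine B wins overall — the comparison reverses. The adjuvanted vaccine's recipients skew toward 65-plus, which has a lower base rate.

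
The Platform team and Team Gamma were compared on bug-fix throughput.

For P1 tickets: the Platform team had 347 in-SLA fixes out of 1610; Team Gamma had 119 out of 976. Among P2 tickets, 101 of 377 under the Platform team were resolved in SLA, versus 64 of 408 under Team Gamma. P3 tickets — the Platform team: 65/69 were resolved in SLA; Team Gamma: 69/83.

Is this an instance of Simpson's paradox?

No

P1: the Platform team 347/1610 = 21.6%, Team Gamma 119/976 = 12.2% → the Platform team
P2: the Platform team 101/377 = 26.8%, Team Gamma 64/408 = 15.7% → the Platform team
P3: the Platform team 65/69 = 94.2%, Team Gamma 69/83 = 83.1% → the Platform team
Overall: the Platform team 513/2056 = 25.0%, Team Gamma 252/1467 = 17.2% → the Platform team
The Platform team wins overall and in every ticket group — no reversal.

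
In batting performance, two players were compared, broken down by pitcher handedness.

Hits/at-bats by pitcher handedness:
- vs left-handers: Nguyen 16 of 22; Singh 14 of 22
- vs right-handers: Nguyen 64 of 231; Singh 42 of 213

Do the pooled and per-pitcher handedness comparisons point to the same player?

Yes

Vs left-handers: Nguyen 16/22 = 72.7%, Singh 14/22 = 63.6% → Nguyen
Vs right-handers: Nguyen 64/231 = 27.7%, Singh 42/213 = 19.7% → Nguyen
Overall: Nguyen 80/253 = 31.6%, Singh 56/235 = 23.8% → Nguyen
Nguyen wins overall and in every pitcher group — no reversal.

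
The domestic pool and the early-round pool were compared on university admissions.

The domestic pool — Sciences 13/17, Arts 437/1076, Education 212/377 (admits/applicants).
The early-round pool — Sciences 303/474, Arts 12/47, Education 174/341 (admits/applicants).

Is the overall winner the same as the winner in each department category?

Sciences: the domestic pool 13/17 = 76.5%, the early-round pool 303/474 = 63.9% → the domestic pool
Arts: the domestic pool 437/1076 = 40.6%, the early-round pool 12/47 = 25.5% → the domestic pool
Education: the domestic pool 212/377 = 56.2%, the early-round pool 174/341 = 51.0% → the domestic pool
Overall: the domestic pool 662/1470 = 45.0%, the early-round pool 489/862 = 56.7% → the early-round pool
The domestic pool wins each department group but the early-round pool wins overall — the comparison reverses. The domestic pool's applicants skew toward Arts, which has a lower base rate.

No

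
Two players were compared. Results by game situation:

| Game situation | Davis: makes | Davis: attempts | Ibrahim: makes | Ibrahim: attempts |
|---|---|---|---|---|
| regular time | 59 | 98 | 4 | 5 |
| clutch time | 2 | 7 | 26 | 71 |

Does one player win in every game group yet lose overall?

Regular time: Davis 59/98 = 60.2%, Ibrahim 4/5 = 80.0% → Ibrahim
Clutch time: Davis 2/7 = 28.6%, Ibrahim 26/71 = 36.6% → Ibrahim
Overall: Davis 61/105 = 58.1%, Ibrahim 30/76 = 39.5% → Davis
Ibrahim wins each game group but Davis wins overall — the comparison reverses. Ibrahim's attempts skew toward clutch time, which has a lower base rate.

Yes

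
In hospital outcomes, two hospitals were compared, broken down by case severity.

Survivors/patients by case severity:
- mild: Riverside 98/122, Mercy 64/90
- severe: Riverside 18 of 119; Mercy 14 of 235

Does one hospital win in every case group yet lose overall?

Mild: Riverside 98/122 = 80.3%, Mercy 64/90 = 71.1% → Riverside
Severe: Riverside 18/119 = 15.1%, Mercy 14/235 = 6.0% → Riverside
Overall: Riverside 116/241 = 48.1%, Mercy 78/325 = 24.0% → Riverside
Riverside wins overall and in every case group — no reversal.

No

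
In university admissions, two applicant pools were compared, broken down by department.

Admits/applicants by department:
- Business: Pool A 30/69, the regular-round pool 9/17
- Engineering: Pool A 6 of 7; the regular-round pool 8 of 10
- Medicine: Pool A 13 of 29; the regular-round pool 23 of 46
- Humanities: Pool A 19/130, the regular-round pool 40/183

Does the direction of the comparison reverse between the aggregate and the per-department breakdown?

No

Business: Pool A 30/69 = 43.5%, the regular-round pool 9/17 = 52.9% → the regular-round pool
Engineering: Pool A 6/7 = 85.7%, the regular-round pool 8/10 = 80.0% → Pool A
Medicine: Pool A 13/29 = 44.8%, the regular-round pool 23/46 = 50.0% → the regular-round pool
Humanities: Pool A 19/130 = 14.6%, the regular-round pool 40/183 = 21.9% → the regular-round pool
Overall: Pool A 68/235 = 28.9%, the regular-round pool 80/256 = 31.2% → the regular-round pool
Neither sweeps: Pool A wins 1 of 4 groups, the regular-round pool wins 3. The regular-round pool wins overall but not every group — no Simpson reversal.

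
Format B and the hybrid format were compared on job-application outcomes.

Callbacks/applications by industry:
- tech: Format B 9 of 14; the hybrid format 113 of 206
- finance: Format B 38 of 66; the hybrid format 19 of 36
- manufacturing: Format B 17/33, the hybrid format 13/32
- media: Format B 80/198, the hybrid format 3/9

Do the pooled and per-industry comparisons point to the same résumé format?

Tech: Format B 9/14 = 64.3%, the hybrid format 113/206 = 54.9% → Format B
Finance: Format B 38/66 = 57.6%, the hybrid format 19/36 = 52.8% → Format B
Manufacturing: Format B 17/33 = 51.5%, the hybrid format 13/32 = 40.6% → Format B
Media: Format B 80/198 = 40.4%, the hybrid format 3/9 = 33.3% → Format B
Overall: Format B 144/311 = 46.3%, the hybrid format 148/283 = 52.3% → the hybrid format
Format B wins each industry group but the hybrid format wins overall — the comparison reverses. Format B's applications skew toward media, which has a lower base rate.

No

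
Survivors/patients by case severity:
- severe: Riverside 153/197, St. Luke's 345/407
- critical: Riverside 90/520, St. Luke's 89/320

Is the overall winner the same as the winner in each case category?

Severe: Riverside 153/197 = 77.7%, St. Luke's 345/407 = 84.8% → St. Luke's
Critical: Riverside 90/520 = 17.3%, St. Luke's 89/320 = 27.8% → St. Luke's
Overall: Riverside 243/717 = 33.9%, St. Luke's 434/727 = 59.7% → St. Luke's
St. Luke's wins overall and in every case group — no reversal.

Yes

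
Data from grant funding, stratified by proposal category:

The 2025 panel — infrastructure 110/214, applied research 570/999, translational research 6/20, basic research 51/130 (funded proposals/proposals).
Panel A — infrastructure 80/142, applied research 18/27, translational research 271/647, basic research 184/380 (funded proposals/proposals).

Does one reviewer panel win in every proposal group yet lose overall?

Infrastructure: the 2025 panel 110/214 = 51.4%, Panel A 80/142 = 56.3% → Panel A
Applied research: the 2025 panel 570/999 = 57.1%, Panel A 18/27 = 66.7% → Panel A
Translational research: the 2025 panel 6/20 = 30.0%, Panel A 271/647 = 41.9% → Panel A
Basic research: the 2025 panel 51/130 = 39.2%, Panel A 184/380 = 48.4% → Panel A
Overall: the 2025 panel 737/1363 = 54.1%, Panel A 553/1196 = 46.2% → the 2025 panel
Panel A wins each proposal group but the 2025 panel wins overall — the comparison reverses. Panel A's proposals skew toward translational research, which has a lower base rate.

Yes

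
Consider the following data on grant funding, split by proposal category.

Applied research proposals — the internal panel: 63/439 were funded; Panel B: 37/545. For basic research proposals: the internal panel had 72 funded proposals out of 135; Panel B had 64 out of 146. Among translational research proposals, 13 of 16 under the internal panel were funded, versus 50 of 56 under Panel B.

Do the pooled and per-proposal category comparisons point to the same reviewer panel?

No

Applied research: the internal panel 63/439 = 14.4%, Panel B 37/545 = 6.8% → the internal panel
Basic research: the internal panel 72/135 = 53.3%, Panel B 64/146 = 43.8% → the internal panel
Translational research: the internal panel 13/16 = 81.2%, Panel B 50/56 = 89.3% → Panel B
Overall: the internal panel 148/590 = 25.1%, Panel B 151/747 = 20.2% → the internal panel
Neither sweeps: the internal panel wins 2 of 3 groups, Panel B wins 1. The internal panel wins overall but not every group — no Simpson reversal.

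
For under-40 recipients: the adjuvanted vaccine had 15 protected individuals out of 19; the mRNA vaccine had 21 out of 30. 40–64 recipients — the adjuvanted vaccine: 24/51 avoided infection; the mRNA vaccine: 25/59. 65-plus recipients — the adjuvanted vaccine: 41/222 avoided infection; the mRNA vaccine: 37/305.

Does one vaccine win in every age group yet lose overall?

Under-40: the adjuvanted vaccine 15/19 = 78.9%, the mRNA vaccine 21/30 = 70.0% → the adjuvanted vaccine
40–64: the adjuvanted vaccine 24/51 = 47.1%, the mRNA vaccine 25/59 = 42.4% → the adjuvanted vaccine
65-plus: the adjuvanted vaccine 41/222 = 18.5%, the mRNA vaccine 37/305 = 12.1% → the adjuvanted vaccine
Overall: the adjuvanted vaccine 80/292 = 27.4%, the mRNA vaccine 83/394 = 21.1% → the adjuvanted vaccine
The adjuvanted vaccine wins overall and in every age group — no reversal.

No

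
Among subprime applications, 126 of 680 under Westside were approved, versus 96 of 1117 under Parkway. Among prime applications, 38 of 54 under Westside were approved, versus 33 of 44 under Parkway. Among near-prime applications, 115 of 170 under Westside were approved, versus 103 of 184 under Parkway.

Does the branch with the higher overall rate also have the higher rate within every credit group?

Subprime: Westside 126/680 = 18.5%, Parkway 96/1117 = 8.6% → Westside
Prime: Westside 38/54 = 70.4%, Parkway 33/44 = 75.0% → Parkway
Near-prime: Westside 115/170 = 67.6%, Parkway 103/184 = 56.0% → Westside
Overall: Westside 279/904 = 30.9%, Parkway 232/1345 = 17.2% → Westside
Neither sweeps: Westside wins 2 of 3 groups, Parkway wins 1. Westside wins overall but not every group — no Simpson reversal.

No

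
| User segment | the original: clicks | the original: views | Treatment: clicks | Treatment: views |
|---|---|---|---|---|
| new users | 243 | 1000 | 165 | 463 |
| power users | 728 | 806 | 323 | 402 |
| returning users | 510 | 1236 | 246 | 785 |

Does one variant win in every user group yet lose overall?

No

New users: the original 243/1000 = 24.3%, Treatment 165/463 = 35.6% → Treatment
Power users: the original 728/806 = 90.3%, Treatment 323/402 = 80.3% → the original
Returning users: the original 510/1236 = 41.3%, Treatment 246/785 = 31.3% → the original
Overall: the original 1481/3042 = 48.7%, Treatment 734/1650 = 44.5% → the original
Neither sweeps: the original wins 2 of 3 groups, Treatment wins 1. The original wins overall but not every group — no Simpson reversal.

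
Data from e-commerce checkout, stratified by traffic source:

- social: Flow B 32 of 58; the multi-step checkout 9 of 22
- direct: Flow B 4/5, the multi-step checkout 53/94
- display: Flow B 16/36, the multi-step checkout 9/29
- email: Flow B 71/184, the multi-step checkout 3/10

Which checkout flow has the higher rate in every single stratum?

Social: Flow B 32/58 = 55.2%, the multi-step checkout 9/22 = 40.9% → Flow B
Direct: Flow B 4/5 = 80.0%, the multi-step checkout 53/94 = 56.4% → Flow B
Display: Flow B 16/36 = 44.4%, the multi-step checkout 9/29 = 31.0% → Flow B
Email: Flow B 71/184 = 38.6%, the multi-step checkout 3/10 = 30.0% → Flow B
Flow B has the higher rate in all 4 groups.

Flow B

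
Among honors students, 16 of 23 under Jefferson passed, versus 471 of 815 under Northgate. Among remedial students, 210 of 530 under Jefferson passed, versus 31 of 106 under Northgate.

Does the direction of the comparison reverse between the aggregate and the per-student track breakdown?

Honors: Jefferson 16/23 = 69.6%, Northgate 471/815 = 57.8% → Jefferson
Remedial: Jefferson 210/530 = 39.6%, Northgate 31/106 = 29.2% → Jefferson
Overall: Jefferson 226/553 = 40.9%, Northgate 502/921 = 54.5% → Northgate
Jefferson wins each student group but Northgate wins overall — the comparison reverses. Jefferson's students skew toward remedial, which has a lower base rate.

Yes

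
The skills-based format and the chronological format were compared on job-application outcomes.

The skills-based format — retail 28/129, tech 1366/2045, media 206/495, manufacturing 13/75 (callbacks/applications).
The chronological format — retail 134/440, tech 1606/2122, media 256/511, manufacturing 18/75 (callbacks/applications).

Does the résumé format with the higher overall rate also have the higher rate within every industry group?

Retail: the skills-based format 28/129 = 21.7%, the chronological format 134/440 = 30.5% → the chronological format
Tech: the skills-based format 1366/2045 = 66.8%, the chronological format 1606/2122 = 75.7% → the chronological format
Media: the skills-based format 206/495 = 41.6%, the chronological format 256/511 = 50.1% → the chronological format
Manufacturing: the skills-based format 13/75 = 17.3%, the chronological format 18/75 = 24.0% → the chronological format
Overall: the skills-based format 1613/2744 = 58.8%, the chronological format 2014/3148 = 64.0% → the chronological format
The chronological format wins overall and in every industry group — no reversal.

Yes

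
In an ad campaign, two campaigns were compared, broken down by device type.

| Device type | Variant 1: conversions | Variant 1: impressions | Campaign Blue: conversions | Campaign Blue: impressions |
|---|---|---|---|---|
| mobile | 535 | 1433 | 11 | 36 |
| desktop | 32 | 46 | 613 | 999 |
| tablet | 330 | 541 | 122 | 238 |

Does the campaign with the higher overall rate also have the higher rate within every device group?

Mobile: Variant 1 535/1433 = 37.3%, Campaign Blue 11/36 = 30.6% → Variant 1
Desktop: Variant 1 32/46 = 69.6%, Campaign Blue 613/999 = 61.4% → Variant 1
Tablet: Variant 1 330/541 = 61.0%, Campaign Blue 122/238 = 51.3% → Variant 1
Overall: Variant 1 897/2020 = 44.4%, Campaign Blue 746/1273 = 58.6% → Campaign Blue
Variant 1 wins each device group but Campaign Blue wins overall — the comparison reverses. Variant 1's impressions skew toward mobile, which has a lower base rate.

No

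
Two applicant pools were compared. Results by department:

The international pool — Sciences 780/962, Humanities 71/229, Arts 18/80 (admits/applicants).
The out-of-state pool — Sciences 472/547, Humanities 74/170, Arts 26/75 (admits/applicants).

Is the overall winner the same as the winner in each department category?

Yes

Sciences: the international pool 780/962 = 81.1%, the out-of-state pool 472/547 = 86.3% → the out-of-state pool
Humanities: the international pool 71/229 = 31.0%, the out-of-state pool 74/170 = 43.5% → the out-of-state pool
Arts: the international pool 18/80 = 22.5%, the out-of-state pool 26/75 = 34.7% → the out-of-state pool
Overall: the international pool 869/1271 = 68.4%, the out-of-state pool 572/792 = 72.2% → the out-of-state pool
The out-of-state pool wins overall and in every department group — no reversal.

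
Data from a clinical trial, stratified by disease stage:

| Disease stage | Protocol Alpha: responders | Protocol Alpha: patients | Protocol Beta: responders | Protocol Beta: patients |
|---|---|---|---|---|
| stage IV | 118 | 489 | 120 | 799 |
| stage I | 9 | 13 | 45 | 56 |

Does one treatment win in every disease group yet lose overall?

Stage IV: Protocol Alpha 118/489 = 24.1%, Protocol Beta 120/799 = 15.0% → Protocol Alpha
Stage I: Protocol Alpha 9/13 = 69.2%, Protocol Beta 45/56 = 80.4% → Protocol Beta
Overall: Protocol Alpha 127/502 = 25.3%, Protocol Beta 165/855 = 19.3% → Protocol Alpha
Neither sweeps: Protocol Alpha wins 1 of 2 groups, Protocol Beta wins 1. Protocol Alpha wins overall but not every group — no Simpson reversal.

No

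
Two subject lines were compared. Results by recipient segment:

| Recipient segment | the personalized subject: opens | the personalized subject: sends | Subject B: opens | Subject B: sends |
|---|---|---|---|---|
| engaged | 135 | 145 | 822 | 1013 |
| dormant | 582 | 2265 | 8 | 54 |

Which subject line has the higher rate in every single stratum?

the personalized subject

Engaged: the personalized subject 135/145 = 93.1%, Subject B 822/1013 = 81.1% → the personalized subject
Dormant: the personalized subject 582/2265 = 25.7%, Subject B 8/54 = 14.8% → the personalized subject
The personalized subject has the higher rate in both groups.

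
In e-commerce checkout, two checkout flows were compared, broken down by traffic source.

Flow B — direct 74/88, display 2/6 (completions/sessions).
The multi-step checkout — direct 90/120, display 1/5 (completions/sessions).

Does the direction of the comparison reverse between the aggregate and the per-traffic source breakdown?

No

Direct: Flow B 74/88 = 84.1%, the multi-step checkout 90/120 = 75.0% → Flow B
Display: Flow B 2/6 = 33.3%, the multi-step checkout 1/5 = 20.0% → Flow B
Overall: Flow B 76/94 = 80.9%, the multi-step checkout 91/125 = 72.8% → Flow B
Flow B wins overall and in every traffic group — no reversal.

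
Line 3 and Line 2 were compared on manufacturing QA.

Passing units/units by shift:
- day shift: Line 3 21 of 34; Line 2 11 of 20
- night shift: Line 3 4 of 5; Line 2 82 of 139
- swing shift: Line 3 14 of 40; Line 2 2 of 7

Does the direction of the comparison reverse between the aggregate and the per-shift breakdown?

Yes

Day shift: Line 3 21/34 = 61.8%, Line 2 11/20 = 55.0% → Line 3
Night shift: Line 3 4/5 = 80.0%, Line 2 82/139 = 59.0% → Line 3
Swing shift: Line 3 14/40 = 35.0%, Line 2 2/7 = 28.6% → Line 3
Overall: Line 3 39/79 = 49.4%, Line 2 95/166 = 57.2% → Line 2
Line 3 wins each shift group but Line 2 wins overall — the comparison reverses. Line 3's units skew toward swing shift, which has a lower base rate.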